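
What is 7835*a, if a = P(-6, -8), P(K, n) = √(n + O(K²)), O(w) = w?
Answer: 15670*√7 ≈ 41459.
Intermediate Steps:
P(K, n) = √(n + K²)
a = 2*√7 (a = √(-8 + (-6)²) = √(-8 + 36) = √28 = 2*√7 ≈ 5.2915)
7835*a = 7835*(2*√7) = 15670*√7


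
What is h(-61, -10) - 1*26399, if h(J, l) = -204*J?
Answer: -13955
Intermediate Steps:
h(-61, -10) - 1*26399 = -204*(-61) - 1*26399 = 12444 - 26399 = -13955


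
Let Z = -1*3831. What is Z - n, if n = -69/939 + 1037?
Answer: -1523661/313 ≈ -4867.9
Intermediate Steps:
Z = -3831
n = 324558/313 (n = -69*1/939 + 1037 = -23/313 + 1037 = 324558/313 ≈ 1036.9)
Z - n = -3831 - 1*324558/313 = -3831 - 324558/313 = -1523661/313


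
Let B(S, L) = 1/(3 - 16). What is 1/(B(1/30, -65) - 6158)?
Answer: -13/80055 ≈ -0.00016239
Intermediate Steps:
B(S, L) = -1/13 (B(S, L) = 1/(-13) = -1/13)
1/(B(1/30, -65) - 6158) = 1/(-1/13 - 6158) = 1/(-80055/13) = -13/80055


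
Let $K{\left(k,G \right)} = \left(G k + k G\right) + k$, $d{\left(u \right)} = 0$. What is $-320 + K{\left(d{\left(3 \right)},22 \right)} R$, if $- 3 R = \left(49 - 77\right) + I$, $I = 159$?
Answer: $-320$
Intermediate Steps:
$R = - \frac{131}{3}$ ($R = - \frac{\left(49 - 77\right) + 159}{3} = - \frac{-28 + 159}{3} = \left(- \frac{1}{3}\right) 131 = - \frac{131}{3} \approx -43.667$)
$K{\left(k,G \right)} = k + 2 G k$ ($K{\left(k,G \right)} = \left(G k + G k\right) + k = 2 G k + k = k + 2 G k$)
$-320 + K{\left(d{\left(3 \right)},22 \right)} R = -320 + 0 \left(1 + 2 \cdot 22\right) \left(- \frac{131}{3}\right) = -320 + 0 \left(1 + 44\right) \left(- \frac{131}{3}\right) = -320 + 0 \cdot 45 \left(- \frac{131}{3}\right) = -320 + 0 \left(- \frac{131}{3}\right) = -320 + 0 = -320$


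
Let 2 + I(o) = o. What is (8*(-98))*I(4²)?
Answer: -10976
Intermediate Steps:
I(o) = -2 + o
(8*(-98))*I(4²) = (8*(-98))*(-2 + 4²) = -784*(-2 + 16) = -784*14 = -10976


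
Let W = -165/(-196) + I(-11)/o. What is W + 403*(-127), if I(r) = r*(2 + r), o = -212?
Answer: -265832167/5194 ≈ -51181.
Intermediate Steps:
W = 1947/5194 (W = -165/(-196) - 11*(2 - 11)/(-212) = -165*(-1/196) - 11*(-9)*(-1/212) = 165/196 + 99*(-1/212) = 165/196 - 99/212 = 1947/5194 ≈ 0.37486)
W + 403*(-127) = 1947/5194 + 403*(-127) = 1947/5194 - 51181 = -265832167/5194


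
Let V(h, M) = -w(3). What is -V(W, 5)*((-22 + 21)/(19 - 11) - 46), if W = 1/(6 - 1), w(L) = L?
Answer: -1107/8 ≈ -138.38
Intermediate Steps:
W = ⅕ (W = 1/5 = ⅕ ≈ 0.20000)
V(h, M) = -3 (V(h, M) = -1*3 = -3)
-V(W, 5)*((-22 + 21)/(19 - 11) - 46) = -(-3)*((-22 + 21)/(19 - 11) - 46) = -(-3)*(-1/8 - 46) = -(-3)*(-1*⅛ - 46) = -(-3)*(-⅛ - 46) = -(-3)*(-369)/8 = -1*1107/8 = -1107/8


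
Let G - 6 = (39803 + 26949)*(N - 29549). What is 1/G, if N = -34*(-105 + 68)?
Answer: -1/1888480826 ≈ -5.2953e-10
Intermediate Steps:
N = 1258 (N = -34*(-37) = 1258)
G = -1888480826 (G = 6 + (39803 + 26949)*(1258 - 29549) = 6 + 66752*(-28291) = 6 - 1888480832 = -1888480826)
1/G = 1/(-1888480826) = -1/1888480826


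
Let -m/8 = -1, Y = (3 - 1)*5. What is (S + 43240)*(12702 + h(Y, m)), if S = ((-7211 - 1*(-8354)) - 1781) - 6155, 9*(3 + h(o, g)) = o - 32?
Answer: 1388254081/3 ≈ 4.6275e+8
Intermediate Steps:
Y = 10 (Y = 2*5 = 10)
m = 8 (m = -8*(-1) = 8)
h(o, g) = -59/9 + o/9 (h(o, g) = -3 + (o - 32)/9 = -3 + (-32 + o)/9 = -3 + (-32/9 + o/9) = -59/9 + o/9)
S = -6793 (S = ((-7211 + 8354) - 1781) - 6155 = (1143 - 1781) - 6155 = -638 - 6155 = -6793)
(S + 43240)*(12702 + h(Y, m)) = (-6793 + 43240)*(12702 + (-59/9 + (1/9)*10)) = 36447*(12702 + (-59/9 + 10/9)) = 36447*(12702 - 49/9) = 36447*(114269/9) = 1388254081/3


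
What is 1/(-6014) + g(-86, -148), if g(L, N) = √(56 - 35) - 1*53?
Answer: -318743/6014 + √21 ≈ -48.418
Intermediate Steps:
g(L, N) = -53 + √21 (g(L, N) = √21 - 53 = -53 + √21)
1/(-6014) + g(-86, -148) = 1/(-6014) + (-53 + √21) = -1/6014 + (-53 + √21) = -318743/6014 + √21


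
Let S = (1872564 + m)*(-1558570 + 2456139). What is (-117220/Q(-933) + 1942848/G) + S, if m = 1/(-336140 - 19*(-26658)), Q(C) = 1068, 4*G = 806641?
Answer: 61669268683255211677025225/36691400069214 ≈ 1.6808e+12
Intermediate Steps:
G = 806641/4 (G = (¼)*806641 = 806641/4 ≈ 2.0166e+5)
m = 1/170362 (m = 1/(-336140 + 506502) = 1/170362 ≈ 5.8698e-6)
S = 286336850930301161/170362 (S = (1872564 + 1/170362)*(-1558570 + 2456139) = (319013748169/170362)*897569 = 286336850930301161/170362 ≈ 1.6808e+12)
(-117220/Q(-933) + 1942848/G) + S = (-117220/1068 + 1942848/(806641/4)) + 286336850930301161/170362 = (-117220*1/1068 + 1942848*(4/806641)) + 286336850930301161/170362 = (-29305/267 + 7771392/806641) + 286336850930301161/170362 = -21563652841/215373147 + 286336850930301161/170362 = 61669268683255211677025225/36691400069214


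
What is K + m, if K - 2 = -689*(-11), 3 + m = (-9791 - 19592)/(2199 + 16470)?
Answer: 141444299/18669 ≈ 7576.4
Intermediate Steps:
m = -85390/18669 (m = -3 + (-9791 - 19592)/(2199 + 16470) = -3 - 29383/18669 = -85390/18669 ≈ -4.5739)
K = 7581 (K = 2 - 689*(-11) = 2 + 7579 = 7581)
K + m = 7581 - 85390/18669 = 141444299/18669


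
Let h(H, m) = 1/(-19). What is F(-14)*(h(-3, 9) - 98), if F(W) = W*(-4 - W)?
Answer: 260820/19 ≈ 13727.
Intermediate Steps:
h(H, m) = -1/19
F(-14)*(h(-3, 9) - 98) = (-1*(-14)*(4 - 14))*(-1/19 - 98) = -1*(-14)*(-10)*(-1863/19) = -140*(-1863/19) = 260820/19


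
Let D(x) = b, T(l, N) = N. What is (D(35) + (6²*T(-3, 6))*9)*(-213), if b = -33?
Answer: -407043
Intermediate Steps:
D(x) = -33
(D(35) + (6²*T(-3, 6))*9)*(-213) = (-33 + (6²*6)*9)*(-213) = (-33 + (36*6)*9)*(-213) = (-33 + 216*9)*(-213) = (-33 + 1944)*(-213) = 1911*(-213) = -407043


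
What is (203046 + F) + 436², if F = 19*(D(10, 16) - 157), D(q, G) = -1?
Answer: 390140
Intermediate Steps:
F = -3002 (F = 19*(-1 - 157) = 19*(-158) = -3002)
(203046 + F) + 436² = (203046 - 3002) + 436² = 200044 + 190096 = 390140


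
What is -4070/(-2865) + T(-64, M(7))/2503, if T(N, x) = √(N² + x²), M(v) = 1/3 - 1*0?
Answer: 814/573 + √36865/7509 ≈ 1.4462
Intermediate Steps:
M(v) = ⅓ (M(v) = ⅓ + 0 = ⅓)
-4070/(-2865) + T(-64, M(7))/2503 = -4070/(-2865) + √((-64)² + (⅓)²)/2503 = -4070*(-1/2865) + √(4096 + ⅑)*(1/2503) = 814/573 + √(36865/9)*(1/2503) = 814/573 + (√36865/3)*(1/2503) = 814/573 + √36865/7509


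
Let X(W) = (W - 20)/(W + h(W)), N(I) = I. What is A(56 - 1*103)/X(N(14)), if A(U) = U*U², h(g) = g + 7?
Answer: 3633805/6 ≈ 6.0563e+5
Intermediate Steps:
h(g) = 7 + g
A(U) = U³
X(W) = (-20 + W)/(7 + 2*W) (X(W) = (W - 20)/(W + (7 + W)) = (-20 + W)/(7 + 2*W))
A(56 - 1*103)/X(N(14)) = (56 - 1*103)³/(((-20 + 14)/(7 + 2*14))) = (56 - 103)³/((-6/(7 + 28))) = (-47)³/((-6/35)) = -103823/((1/35)*(-6)) = -103823/(-6/35) = -103823*(-35/6) = 3633805/6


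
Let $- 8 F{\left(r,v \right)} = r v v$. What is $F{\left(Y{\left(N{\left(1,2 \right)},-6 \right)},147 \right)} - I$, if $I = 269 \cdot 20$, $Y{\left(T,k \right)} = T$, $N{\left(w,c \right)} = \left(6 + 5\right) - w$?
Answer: $- \frac{129565}{4} \approx -32391.0$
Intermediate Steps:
$N{\left(w,c \right)} = 11 - w$
$I = 5380$
$F{\left(r,v \right)} = - \frac{r v^{2}}{8}$ ($F{\left(r,v \right)} = - \frac{r v v}{8} = - \frac{r v^{2}}{8}$)
$F{\left(Y{\left(N{\left(1,2 \right)},-6 \right)},147 \right)} - I = - \frac{\left(11 - 1\right) 147^{2}}{8} - 5380 = \left(- \frac{1}{8}\right) \left(11 - 1\right) 21609 - 5380 = \left(- \frac{1}{8}\right) 10 \cdot 21609 - 5380 = - \frac{108045}{4} - 5380 = - \frac{129565}{4}$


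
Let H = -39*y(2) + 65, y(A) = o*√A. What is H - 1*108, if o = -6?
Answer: -43 + 234*√2 ≈ 287.93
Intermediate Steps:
y(A) = -6*√A
H = 65 + 234*√2 (H = -(-234)*√2 + 65 = 234*√2 + 65 = 65 + 234*√2 ≈ 395.93)
H - 1*108 = (65 + 234*√2) - 1*108 = (65 + 234*√2) - 108 = -43 + 234*√2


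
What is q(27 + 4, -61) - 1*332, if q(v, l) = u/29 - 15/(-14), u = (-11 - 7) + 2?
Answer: -134581/406 ≈ -331.48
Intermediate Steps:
u = -16 (u = -18 + 2 = -16)
q(v, l) = 211/406 (q(v, l) = -16/29 - 15/(-14) = -16*1/29 - 15*(-1/14) = -16/29 + 15/14 = 211/406)
q(27 + 4, -61) - 1*332 = 211/406 - 1*332 = 211/406 - 332 = -134581/406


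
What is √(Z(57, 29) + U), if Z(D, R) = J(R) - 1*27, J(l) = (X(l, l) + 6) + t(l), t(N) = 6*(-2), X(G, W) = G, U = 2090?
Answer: √2086 ≈ 45.673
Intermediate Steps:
t(N) = -12
J(l) = -6 + l (J(l) = (l + 6) - 12 = (6 + l) - 12 = -6 + l)
Z(D, R) = -33 + R (Z(D, R) = (-6 + R) - 1*27 = (-6 + R) - 27 = -33 + R)
√(Z(57, 29) + U) = √((-33 + 29) + 2090) = √(-4 + 2090) = √2086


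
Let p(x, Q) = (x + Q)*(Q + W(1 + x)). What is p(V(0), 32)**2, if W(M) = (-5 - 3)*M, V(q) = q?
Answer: 589824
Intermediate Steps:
W(M) = -8*M
p(x, Q) = (Q + x)*(-8 + Q - 8*x) (p(x, Q) = (x + Q)*(Q - 8*(1 + x)) = (Q + x)*(Q + (-8 - 8*x)) = (Q + x)*(-8 + Q - 8*x))
p(V(0), 32)**2 = (32**2 - 8*32 - 8*0 - 8*0**2 - 7*32*0)**2 = (1024 - 256 + 0 - 8*0 + 0)**2 = (1024 - 256 + 0 + 0 + 0)**2 = 768**2 = 589824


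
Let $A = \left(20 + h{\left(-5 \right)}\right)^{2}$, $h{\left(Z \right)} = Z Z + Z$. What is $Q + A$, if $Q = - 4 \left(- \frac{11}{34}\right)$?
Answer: $\frac{27222}{17} \approx 1601.3$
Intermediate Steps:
$h{\left(Z \right)} = Z + Z^{2}$ ($h{\left(Z \right)} = Z^{2} + Z = Z + Z^{2}$)
$Q = \frac{22}{17}$ ($Q = - 4 \left(\left(-11\right) \frac{1}{34}\right) = \left(-4\right) \left(- \frac{11}{34}\right) = \frac{22}{17} \approx 1.2941$)
$A = 1600$ ($A = \left(20 - 5 \left(1 - 5\right)\right)^{2} = \left(20 - -20\right)^{2} = \left(20 + 20\right)^{2} = 40^{2} = 1600$)
$Q + A = \frac{22}{17} + 1600 = \frac{27222}{17}$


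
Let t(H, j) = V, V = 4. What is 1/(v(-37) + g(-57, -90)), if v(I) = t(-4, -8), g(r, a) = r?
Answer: -1/53 ≈ -0.018868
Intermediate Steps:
t(H, j) = 4
v(I) = 4
1/(v(-37) + g(-57, -90)) = 1/(4 - 57) = 1/(-53) = -1/53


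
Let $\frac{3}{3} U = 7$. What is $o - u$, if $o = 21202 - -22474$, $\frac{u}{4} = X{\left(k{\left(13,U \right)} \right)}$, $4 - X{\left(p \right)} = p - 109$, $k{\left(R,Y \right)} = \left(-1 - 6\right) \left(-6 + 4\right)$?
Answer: $43280$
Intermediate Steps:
$U = 7$
$k{\left(R,Y \right)} = 14$ ($k{\left(R,Y \right)} = \left(-7\right) \left(-2\right) = 14$)
$X{\left(p \right)} = 113 - p$ ($X{\left(p \right)} = 4 - \left(p - 109\right) = 4 - \left(-109 + p\right) = 113 - p$)
$u = 396$ ($u = 4 \left(113 - 14\right) = 4 \cdot 99 = 396$)
$o = 43676$ ($o = 21202 + 22474 = 43676$)
$o - u = 43676 - 396 = 43280$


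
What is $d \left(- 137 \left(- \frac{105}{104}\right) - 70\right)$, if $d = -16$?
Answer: $- \frac{14210}{13} \approx -1093.1$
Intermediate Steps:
$d \left(- 137 \left(- \frac{105}{104}\right) - 70\right) = - 16 \left(- 137 \left(- \frac{105}{104}\right) - 70\right) = - 16 \left(- 137 \left(\left(-105\right) \frac{1}{104}\right) - 70\right) = - 16 \left(\left(-137\right) \left(- \frac{105}{104}\right) - 70\right) = - 16 \left(\frac{14385}{104} - 70\right) = \left(-16\right) \frac{7105}{104} = - \frac{14210}{13}$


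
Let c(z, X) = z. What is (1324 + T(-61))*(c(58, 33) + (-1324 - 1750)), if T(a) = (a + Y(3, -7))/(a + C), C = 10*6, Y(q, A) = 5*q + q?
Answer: -4122872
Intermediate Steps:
Y(q, A) = 6*q
C = 60
T(a) = (18 + a)/(60 + a) (T(a) = (a + 6*3)/(a + 60) = (a + 18)/(60 + a) = (18 + a)/(60 + a))
(1324 + T(-61))*(c(58, 33) + (-1324 - 1750)) = (1324 + (18 - 61)/(60 - 61))*(58 + (-1324 - 1750)) = (1324 - 43/(-1))*(58 - 3074) = (1324 - 1*(-43))*(-3016) = (1324 + 43)*(-3016) = 1367*(-3016) = -4122872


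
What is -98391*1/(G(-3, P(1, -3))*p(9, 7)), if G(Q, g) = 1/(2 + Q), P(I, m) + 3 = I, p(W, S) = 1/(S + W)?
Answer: 1574256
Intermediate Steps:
P(I, m) = -3 + I
-98391*1/(G(-3, P(1, -3))*p(9, 7)) = -98391*(2 - 3)*(7 + 9) = -98391/(1/(-1*16)) = -98391/((-1*1/16)) = -98391/(-1/16) = -98391*(-16) = 1574256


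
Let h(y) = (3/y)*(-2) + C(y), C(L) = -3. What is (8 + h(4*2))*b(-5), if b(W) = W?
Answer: -85/4 ≈ -21.250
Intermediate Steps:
h(y) = -3 - 6/y (h(y) = (3/y)*(-2) - 3 = -6/y - 3 = -3 - 6/y)
(8 + h(4*2))*b(-5) = (8 + (-3 - 6/(4*2)))*(-5) = (8 + (-3 - 6/8))*(-5) = (8 + (-3 - 6*⅛))*(-5) = (8 + (-3 - ¾))*(-5) = (8 - 15/4)*(-5) = (17/4)*(-5) = -85/4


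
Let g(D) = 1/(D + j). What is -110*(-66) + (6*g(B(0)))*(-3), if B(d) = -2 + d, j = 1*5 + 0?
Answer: 7254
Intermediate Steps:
j = 5 (j = 5 + 0 = 5)
g(D) = 1/(5 + D) (g(D) = 1/(D + 5) = 1/(5 + D))
-110*(-66) + (6*g(B(0)))*(-3) = -110*(-66) + (6/(5 + (-2 + 0)))*(-3) = 7260 + (6/(5 - 2))*(-3) = 7260 + (6/3)*(-3) = 7260 + (6*(⅓))*(-3) = 7260 + 2*(-3) = 7260 - 6 = 7254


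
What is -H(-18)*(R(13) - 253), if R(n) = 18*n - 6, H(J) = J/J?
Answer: 25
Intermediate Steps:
H(J) = 1
R(n) = -6 + 18*n
-H(-18)*(R(13) - 253) = -((-6 + 18*13) - 253) = -((-6 + 234) - 253) = -(228 - 253) = -(-25) = -1*(-25) = 25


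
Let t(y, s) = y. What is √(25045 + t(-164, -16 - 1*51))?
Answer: √24881 ≈ 157.74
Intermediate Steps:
√(25045 + t(-164, -16 - 1*51)) = √(25045 - 164) = √24881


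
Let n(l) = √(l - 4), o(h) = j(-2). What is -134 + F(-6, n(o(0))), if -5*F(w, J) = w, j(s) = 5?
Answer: -664/5 ≈ -132.80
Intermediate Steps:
o(h) = 5
n(l) = √(-4 + l)
F(w, J) = -w/5
-134 + F(-6, n(o(0))) = -134 - ⅕*(-6) = -134 + 6/5 = -664/5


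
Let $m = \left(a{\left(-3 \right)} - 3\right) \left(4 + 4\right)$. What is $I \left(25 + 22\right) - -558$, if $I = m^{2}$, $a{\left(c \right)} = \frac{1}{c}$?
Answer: $\frac{305822}{9} \approx 33980.0$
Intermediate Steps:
$m = - \frac{80}{3}$ ($m = \left(\frac{1}{-3} - 3\right) \left(4 + 4\right) = \left(- \frac{1}{3} - 3\right) 8 = \left(- \frac{10}{3}\right) 8 = - \frac{80}{3} \approx -26.667$)
$I = \frac{6400}{9}$ ($I = \left(- \frac{80}{3}\right)^{2} = \frac{6400}{9} \approx 711.11$)
$I \left(25 + 22\right) - -558 = \frac{6400 \left(25 + 22\right)}{9} - -558 = \frac{6400}{9} \cdot 47 + 558 = \frac{300800}{9} + 558 = \frac{305822}{9}$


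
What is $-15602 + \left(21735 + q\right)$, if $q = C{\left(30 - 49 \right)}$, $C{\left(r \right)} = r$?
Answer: $6114$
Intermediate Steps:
$q = -19$ ($q = 30 - 49 = -19$)
$-15602 + \left(21735 + q\right) = -15602 + \left(21735 - 19\right) = -15602 + 21716 = 6114$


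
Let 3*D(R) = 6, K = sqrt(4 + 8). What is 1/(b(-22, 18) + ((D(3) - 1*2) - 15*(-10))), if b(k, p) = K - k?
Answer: 43/7393 - sqrt(3)/14786 ≈ 0.0056992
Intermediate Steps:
K = 2*sqrt(3) (K = sqrt(12) = 2*sqrt(3) ≈ 3.4641)
D(R) = 2 (D(R) = (1/3)*6 = 2)
b(k, p) = -k + 2*sqrt(3) (b(k, p) = 2*sqrt(3) - k = -k + 2*sqrt(3))
1/(b(-22, 18) + ((D(3) - 1*2) - 15*(-10))) = 1/((-1*(-22) + 2*sqrt(3)) + ((2 - 1*2) - 15*(-10))) = 1/((22 + 2*sqrt(3)) + ((2 - 2) + 150)) = 1/((22 + 2*sqrt(3)) + (0 + 150)) = 1/((22 + 2*sqrt(3)) + 150) = 1/(172 + 2*sqrt(3))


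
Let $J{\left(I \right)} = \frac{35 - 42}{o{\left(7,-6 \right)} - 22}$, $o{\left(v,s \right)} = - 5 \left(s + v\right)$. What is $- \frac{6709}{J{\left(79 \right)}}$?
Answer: $- \frac{181143}{7} \approx -25878.0$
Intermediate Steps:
$o{\left(v,s \right)} = - 5 s - 5 v$
$J{\left(I \right)} = \frac{7}{27}$ ($J{\left(I \right)} = \frac{35 - 42}{\left(\left(-5\right) \left(-6\right) - 35\right) - 22} = - \frac{7}{\left(30 - 35\right) - 22} = - \frac{7}{-5 - 22} = - \frac{7}{-27} = \left(-7\right) \left(- \frac{1}{27}\right) = \frac{7}{27}$)
$- \frac{6709}{J{\left(79 \right)}} = - \frac{6709}{\frac{7}{27}} = \left(-6709\right) \frac{27}{7} = - \frac{181143}{7}$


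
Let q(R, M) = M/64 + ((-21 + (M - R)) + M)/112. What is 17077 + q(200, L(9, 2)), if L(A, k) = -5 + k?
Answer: 7649567/448 ≈ 17075.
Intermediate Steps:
q(R, M) = -3/16 - R/112 + 15*M/448 (q(R, M) = M*(1/64) + ((-21 + M - R) + M)*(1/112) = M/64 + (-21 - R + 2*M)*(1/112) = M/64 + (-3/16 - R/112 + M/56) = -3/16 - R/112 + 15*M/448)
17077 + q(200, L(9, 2)) = 17077 + (-3/16 - 1/112*200 + 15*(-5 + 2)/448) = 17077 + (-3/16 - 25/14 + (15/448)*(-3)) = 17077 + (-3/16 - 25/14 - 45/448) = 17077 - 929/448 = 7649567/448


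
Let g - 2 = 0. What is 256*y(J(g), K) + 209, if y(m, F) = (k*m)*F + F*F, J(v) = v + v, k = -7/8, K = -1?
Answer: 1361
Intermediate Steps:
g = 2 (g = 2 + 0 = 2)
k = -7/8 (k = -7*⅛ = -7/8 ≈ -0.87500)
J(v) = 2*v
y(m, F) = F² - 7*F*m/8 (y(m, F) = (-7*m/8)*F + F*F = -7*F*m/8 + F² = F² - 7*F*m/8)
256*y(J(g), K) + 209 = 256*((⅛)*(-1)*(-14*2 + 8*(-1))) + 209 = 256*((⅛)*(-1)*(-7*4 - 8)) + 209 = 256*((⅛)*(-1)*(-28 - 8)) + 209 = 256*((⅛)*(-1)*(-36)) + 209 = 256*(9/2) + 209 = 1152 + 209 = 1361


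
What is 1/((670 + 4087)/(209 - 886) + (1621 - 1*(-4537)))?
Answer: 677/4164209 ≈ 0.00016258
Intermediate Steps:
1/((670 + 4087)/(209 - 886) + (1621 - 1*(-4537))) = 1/(4757/(-677) + (1621 + 4537)) = 1/(4757*(-1/677) + 6158) = 1/(-4757/677 + 6158) = 1/(4164209/677) = 677/4164209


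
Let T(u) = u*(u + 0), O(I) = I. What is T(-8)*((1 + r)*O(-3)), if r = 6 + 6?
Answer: -2496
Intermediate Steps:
r = 12
T(u) = u² (T(u) = u*u = u²)
T(-8)*((1 + r)*O(-3)) = (-8)²*((1 + 12)*(-3)) = 64*(13*(-3)) = 64*(-39) = -2496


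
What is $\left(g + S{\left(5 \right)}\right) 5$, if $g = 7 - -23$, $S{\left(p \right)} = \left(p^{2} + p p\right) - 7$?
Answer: $365$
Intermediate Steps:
$S{\left(p \right)} = -7 + 2 p^{2}$ ($S{\left(p \right)} = \left(p^{2} + p^{2}\right) - 7 = 2 p^{2} - 7 = -7 + 2 p^{2}$)
$g = 30$ ($g = 7 + 23 = 30$)
$\left(g + S{\left(5 \right)}\right) 5 = \left(30 - \left(7 - 2 \cdot 5^{2}\right)\right) 5 = \left(30 + \left(-7 + 2 \cdot 25\right)\right) 5 = \left(30 + \left(-7 + 50\right)\right) 5 = \left(30 + 43\right) 5 = 73 \cdot 5 = 365$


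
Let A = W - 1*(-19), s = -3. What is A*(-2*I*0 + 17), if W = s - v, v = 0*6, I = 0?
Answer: 272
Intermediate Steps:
v = 0
W = -3 (W = -3 - 1*0 = -3 + 0 = -3)
A = 16 (A = -3 - 1*(-19) = -3 + 19 = 16)
A*(-2*I*0 + 17) = 16*(-2*0*0 + 17) = 16*(0*0 + 17) = 16*(0 + 17) = 16*17 = 272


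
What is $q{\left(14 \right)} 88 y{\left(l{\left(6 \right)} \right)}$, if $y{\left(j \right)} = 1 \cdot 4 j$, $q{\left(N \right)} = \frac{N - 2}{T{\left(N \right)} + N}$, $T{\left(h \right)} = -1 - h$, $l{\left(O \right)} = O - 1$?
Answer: $-21120$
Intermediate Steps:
$l{\left(O \right)} = -1 + O$
$q{\left(N \right)} = 2 - N$ ($q{\left(N \right)} = \frac{N - 2}{\left(-1 - N\right) + N} = \frac{-2 + N}{-1} = \left(-2 + N\right) \left(-1\right) = 2 - N$)
$y{\left(j \right)} = 4 j$
$q{\left(14 \right)} 88 y{\left(l{\left(6 \right)} \right)} = \left(2 - 14\right) 88 \cdot 4 \left(-1 + 6\right) = \left(2 - 14\right) 88 \cdot 4 \cdot 5 = \left(-12\right) 88 \cdot 20 = \left(-1056\right) 20 = -21120$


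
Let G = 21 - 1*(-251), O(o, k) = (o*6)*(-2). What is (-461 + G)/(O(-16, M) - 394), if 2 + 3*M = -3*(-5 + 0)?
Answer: 189/202 ≈ 0.93564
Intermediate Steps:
M = 13/3 (M = -2/3 + (-3*(-5 + 0))/3 = -2/3 + (-3*(-5))/3 = -2/3 + (1/3)*15 = -2/3 + 5 = 13/3 ≈ 4.3333)
O(o, k) = -12*o (O(o, k) = (6*o)*(-2) = -12*o)
G = 272 (G = 21 + 251 = 272)
(-461 + G)/(O(-16, M) - 394) = (-461 + 272)/(-12*(-16) - 394) = -189/(192 - 394) = -189/(-202) = -189*(-1/202) = 189/202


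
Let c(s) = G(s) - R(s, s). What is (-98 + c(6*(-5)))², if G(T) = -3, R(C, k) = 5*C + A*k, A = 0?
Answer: 2401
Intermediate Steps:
R(C, k) = 5*C (R(C, k) = 5*C + 0*k = 5*C + 0 = 5*C)
c(s) = -3 - 5*s
(-98 + c(6*(-5)))² = (-98 + (-3 - 30*(-5)))² = (-98 + (-3 - 5*(-30)))² = (-98 + (-3 + 150))² = (-98 + 147)² = 49² = 2401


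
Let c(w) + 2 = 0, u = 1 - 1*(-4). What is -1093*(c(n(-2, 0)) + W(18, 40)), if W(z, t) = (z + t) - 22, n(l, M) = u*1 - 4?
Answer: -37162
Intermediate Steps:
u = 5 (u = 1 + 4 = 5)
n(l, M) = 1 (n(l, M) = 5*1 - 4 = 5 - 4 = 1)
W(z, t) = -22 + t + z (W(z, t) = (t + z) - 22 = -22 + t + z)
c(w) = -2 (c(w) = -2 + 0 = -2)
-1093*(c(n(-2, 0)) + W(18, 40)) = -1093*(-2 + (-22 + 40 + 18)) = -1093*(-2 + 36) = -1093*34 = -37162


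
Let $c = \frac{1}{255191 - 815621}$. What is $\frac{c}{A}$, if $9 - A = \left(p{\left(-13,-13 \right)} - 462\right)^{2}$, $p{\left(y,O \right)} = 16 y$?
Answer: $\frac{1}{251571983130} \approx 3.975 \cdot 10^{-12}$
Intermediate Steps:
$c = - \frac{1}{560430}$ ($c = \frac{1}{-560430} = - \frac{1}{560430} \approx -1.7843 \cdot 10^{-6}$)
$A = -448891$ ($A = 9 - \left(16 \left(-13\right) - 462\right)^{2} = 9 - \left(-208 - 462\right)^{2} = 9 - \left(-670\right)^{2} = 9 - 448900 = -448891$)
$\frac{c}{A} = - \frac{1}{560430 \left(-448891\right)} = \left(- \frac{1}{560430}\right) \left(- \frac{1}{448891}\right) = \frac{1}{251571983130}$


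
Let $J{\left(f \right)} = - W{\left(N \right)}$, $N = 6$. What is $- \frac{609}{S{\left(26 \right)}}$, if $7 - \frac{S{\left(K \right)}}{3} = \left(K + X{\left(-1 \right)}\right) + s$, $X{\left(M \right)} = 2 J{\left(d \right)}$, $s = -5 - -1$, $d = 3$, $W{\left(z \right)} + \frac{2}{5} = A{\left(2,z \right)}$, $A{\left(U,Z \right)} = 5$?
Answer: $35$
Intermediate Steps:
$W{\left(z \right)} = \frac{23}{5}$ ($W{\left(z \right)} = - \frac{2}{5} + 5 = \frac{23}{5}$)
$J{\left(f \right)} = - \frac{23}{5}$ ($J{\left(f \right)} = \left(-1\right) \frac{23}{5} = - \frac{23}{5}$)
$s = -4$ ($s = -5 + 1 = -4$)
$X{\left(M \right)} = - \frac{46}{5}$ ($X{\left(M \right)} = 2 \left(- \frac{23}{5}\right) = - \frac{46}{5}$)
$S{\left(K \right)} = \frac{303}{5} - 3 K$ ($S{\left(K \right)} = 21 - 3 \left(\left(K - \frac{46}{5}\right) - 4\right) = 21 - 3 \left(\left(- \frac{46}{5} + K\right) - 4\right) = 21 - 3 \left(- \frac{66}{5} + K\right) = 21 - \left(- \frac{198}{5} + 3 K\right) = \frac{303}{5} - 3 K$)
$- \frac{609}{S{\left(26 \right)}} = - \frac{609}{\frac{303}{5} - 78} = - \frac{609}{- \frac{87}{5}} = \left(-609\right) \left(- \frac{5}{87}\right) = 35$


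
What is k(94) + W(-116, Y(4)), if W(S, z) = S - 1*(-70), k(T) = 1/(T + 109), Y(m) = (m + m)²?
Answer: -9337/203 ≈ -45.995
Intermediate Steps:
Y(m) = 4*m² (Y(m) = (2*m)² = 4*m²)
k(T) = 1/(109 + T)
W(S, z) = 70 + S (W(S, z) = S + 70 = 70 + S)
k(94) + W(-116, Y(4)) = 1/(109 + 94) + (70 - 116) = 1/203 - 46 = -9337/203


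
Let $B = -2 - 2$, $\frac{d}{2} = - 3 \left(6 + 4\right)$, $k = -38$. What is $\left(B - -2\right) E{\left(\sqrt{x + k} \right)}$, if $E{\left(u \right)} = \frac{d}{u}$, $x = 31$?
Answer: $- \frac{120 i \sqrt{7}}{7} \approx - 45.356 i$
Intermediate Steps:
$d = -60$ ($d = 2 \left(- 3 \left(6 + 4\right)\right) = 2 \left(\left(-3\right) 10\right) = 2 \left(-30\right) = -60$)
$B = -4$
$E{\left(u \right)} = - \frac{60}{u}$
$\left(B - -2\right) E{\left(\sqrt{x + k} \right)} = \left(-4 - -2\right) \left(- \frac{60}{\sqrt{31 - 38}}\right) = \left(-4 + 2\right) \left(- \frac{60}{\sqrt{-7}}\right) = - 2 \left(- \frac{60}{i \sqrt{7}}\right) = - 2 \left(- 60 \left(- \frac{i \sqrt{7}}{7}\right)\right) = - 2 \frac{60 i \sqrt{7}}{7} = - \frac{120 i \sqrt{7}}{7}$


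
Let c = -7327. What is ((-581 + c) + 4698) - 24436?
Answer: -27646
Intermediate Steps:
((-581 + c) + 4698) - 24436 = ((-581 - 7327) + 4698) - 24436 = (-7908 + 4698) - 24436 = -3210 - 24436 = -27646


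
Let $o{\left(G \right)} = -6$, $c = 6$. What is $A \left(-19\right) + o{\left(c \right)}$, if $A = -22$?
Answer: $412$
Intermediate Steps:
$A \left(-19\right) + o{\left(c \right)} = \left(-22\right) \left(-19\right) - 6 = 418 - 6 = 412$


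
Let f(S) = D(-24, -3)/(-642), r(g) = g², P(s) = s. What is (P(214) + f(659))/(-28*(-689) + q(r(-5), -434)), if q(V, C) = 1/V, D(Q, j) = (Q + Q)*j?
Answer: 571850/51606207 ≈ 0.011081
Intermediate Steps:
D(Q, j) = 2*Q*j (D(Q, j) = (2*Q)*j = 2*Q*j)
f(S) = -24/107 (f(S) = (2*(-24)*(-3))/(-642) = 144*(-1/642) = -24/107)
(P(214) + f(659))/(-28*(-689) + q(r(-5), -434)) = (214 - 24/107)/(-28*(-689) + 1/((-5)²)) = 22874/(107*(19292 + 1/25)) = 22874/(107*(482301/25)) = (22874/107)*(25/482301) = 571850/51606207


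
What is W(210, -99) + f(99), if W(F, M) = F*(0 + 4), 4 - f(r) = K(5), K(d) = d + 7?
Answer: 832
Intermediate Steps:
K(d) = 7 + d
f(r) = -8 (f(r) = 4 - (7 + 5) = 4 - 1*12 = 4 - 12 = -8)
W(F, M) = 4*F (W(F, M) = F*4 = 4*F)
W(210, -99) + f(99) = 4*210 - 8 = 840 - 8 = 832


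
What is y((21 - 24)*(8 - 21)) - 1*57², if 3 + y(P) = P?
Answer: -3213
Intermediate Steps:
y(P) = -3 + P
y((21 - 24)*(8 - 21)) - 1*57² = (-3 + (21 - 24)*(8 - 21)) - 1*57² = (-3 - 3*(-13)) - 1*3249 = (-3 + 39) - 3249 = 36 - 3249 = -3213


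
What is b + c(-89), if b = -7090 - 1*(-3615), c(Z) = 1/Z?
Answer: -309276/89 ≈ -3475.0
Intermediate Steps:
b = -3475 (b = -7090 + 3615 = -3475)
b + c(-89) = -3475 + 1/(-89) = -3475 - 1/89 = -309276/89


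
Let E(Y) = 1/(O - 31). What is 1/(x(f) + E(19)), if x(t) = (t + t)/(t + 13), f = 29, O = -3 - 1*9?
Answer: 903/1226 ≈ 0.73654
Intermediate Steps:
O = -12 (O = -3 - 9 = -12)
E(Y) = -1/43 (E(Y) = 1/(-12 - 31) = 1/(-43) = -1/43)
x(t) = 2*t/(13 + t) (x(t) = (2*t)/(13 + t) = 2*t/(13 + t))
1/(x(f) + E(19)) = 1/(2*29/(13 + 29) - 1/43) = 1/(2*29/42 - 1/43) = 1/(2*29*(1/42) - 1/43) = 1/(29/21 - 1/43) = 1/(1226/903) = 903/1226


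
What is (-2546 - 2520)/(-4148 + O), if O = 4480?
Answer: -2533/166 ≈ -15.259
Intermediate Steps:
(-2546 - 2520)/(-4148 + O) = (-2546 - 2520)/(-4148 + 4480) = -5066/332 = -5066*1/332 = -2533/166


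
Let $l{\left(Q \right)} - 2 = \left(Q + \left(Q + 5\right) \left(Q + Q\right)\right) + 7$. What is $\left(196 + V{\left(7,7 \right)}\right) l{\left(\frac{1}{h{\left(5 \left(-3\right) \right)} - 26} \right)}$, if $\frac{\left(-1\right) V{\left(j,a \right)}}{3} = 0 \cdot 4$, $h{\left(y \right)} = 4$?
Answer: $\frac{201684}{121} \approx 1666.8$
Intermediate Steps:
$V{\left(j,a \right)} = 0$ ($V{\left(j,a \right)} = - 3 \cdot 0 \cdot 4 = \left(-3\right) 0 = 0$)
$l{\left(Q \right)} = 9 + Q + 2 Q \left(5 + Q\right)$ ($l{\left(Q \right)} = 2 + \left(\left(Q + \left(Q + 5\right) \left(Q + Q\right)\right) + 7\right) = 2 + \left(\left(Q + \left(5 + Q\right) 2 Q\right) + 7\right) = 2 + \left(\left(Q + 2 Q \left(5 + Q\right)\right) + 7\right) = 2 + \left(7 + Q + 2 Q \left(5 + Q\right)\right) = 9 + Q + 2 Q \left(5 + Q\right)$)
$\left(196 + V{\left(7,7 \right)}\right) l{\left(\frac{1}{h{\left(5 \left(-3\right) \right)} - 26} \right)} = \left(196 + 0\right) \left(9 + 2 \left(\frac{1}{4 - 26}\right)^{2} + \frac{11}{4 - 26}\right) = 196 \left(9 + 2 \left(\frac{1}{-22}\right)^{2} + \frac{11}{-22}\right) = 196 \left(9 + 2 \left(- \frac{1}{22}\right)^{2} + 11 \left(- \frac{1}{22}\right)\right) = 196 \left(9 + 2 \cdot \frac{1}{484} - \frac{1}{2}\right) = 196 \left(9 + \frac{1}{242} - \frac{1}{2}\right) = 196 \cdot \frac{1029}{121} = \frac{201684}{121}$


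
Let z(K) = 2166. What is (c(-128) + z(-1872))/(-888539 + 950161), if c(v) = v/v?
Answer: 197/5602 ≈ 0.035166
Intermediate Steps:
c(v) = 1
(c(-128) + z(-1872))/(-888539 + 950161) = (1 + 2166)/(-888539 + 950161) = 2167/61622 = 2167*(1/61622) = 197/5602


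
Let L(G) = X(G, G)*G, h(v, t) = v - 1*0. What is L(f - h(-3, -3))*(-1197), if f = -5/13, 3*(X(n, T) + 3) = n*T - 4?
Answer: 14122206/2197 ≈ 6428.0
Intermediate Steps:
X(n, T) = -13/3 + T*n/3 (X(n, T) = -3 + (n*T - 4)/3 = -3 + (T*n - 4)/3 = -3 + (-4 + T*n)/3 = -3 + (-4/3 + T*n/3) = -13/3 + T*n/3)
h(v, t) = v (h(v, t) = v + 0 = v)
f = -5/13 (f = -5*1/13 = -5/13 ≈ -0.38462)
L(G) = G*(-13/3 + G²/3) (L(G) = (-13/3 + G*G/3)*G = (-13/3 + G²/3)*G = G*(-13/3 + G²/3))
L(f - h(-3, -3))*(-1197) = ((-5/13 - 1*(-3))*(-13 + (-5/13 - 1*(-3))²)/3)*(-1197) = ((-5/13 + 3)*(-13 + (-5/13 + 3)²)/3)*(-1197) = ((⅓)*(34/13)*(-13 + (34/13)²))*(-1197) = ((⅓)*(34/13)*(-13 + 1156/169))*(-1197) = ((⅓)*(34/13)*(-1041/169))*(-1197) = -11798/2197*(-1197) = 14122206/2197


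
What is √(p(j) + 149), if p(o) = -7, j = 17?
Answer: √142 ≈ 11.916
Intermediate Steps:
√(p(j) + 149) = √(-7 + 149) = √142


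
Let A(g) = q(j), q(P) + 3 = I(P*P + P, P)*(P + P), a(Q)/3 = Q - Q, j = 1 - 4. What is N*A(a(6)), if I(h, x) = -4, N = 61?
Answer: 1281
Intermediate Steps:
j = -3
a(Q) = 0 (a(Q) = 3*(Q - Q) = 3*0 = 0)
q(P) = -3 - 8*P (q(P) = -3 - 4*(P + P) = -3 - 8*P)
A(g) = 21 (A(g) = -3 - 8*(-3) = -3 + 24 = 21)
N*A(a(6)) = 61*21 = 1281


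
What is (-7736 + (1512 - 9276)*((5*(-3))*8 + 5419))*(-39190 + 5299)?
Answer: 1394586588252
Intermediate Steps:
(-7736 + (1512 - 9276)*((5*(-3))*8 + 5419))*(-39190 + 5299) = (-7736 - 7764*(-15*8 + 5419))*(-33891) = (-7736 - 7764*(-120 + 5419))*(-33891) = (-7736 - 7764*5299)*(-33891) = (-7736 - 41141436)*(-33891) = -41149172*(-33891) = 1394586588252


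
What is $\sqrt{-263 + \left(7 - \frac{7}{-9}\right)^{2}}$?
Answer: $\frac{i \sqrt{16403}}{9} \approx 14.23 i$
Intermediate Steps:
$\sqrt{-263 + \left(7 - \frac{7}{-9}\right)^{2}} = \sqrt{-263 + \left(7 - - \frac{7}{9}\right)^{2}} = \sqrt{-263 + \left(7 + \frac{7}{9}\right)^{2}} = \sqrt{-263 + \left(\frac{70}{9}\right)^{2}} = \sqrt{-263 + \frac{4900}{81}} = \sqrt{- \frac{16403}{81}} = \frac{i \sqrt{16403}}{9}$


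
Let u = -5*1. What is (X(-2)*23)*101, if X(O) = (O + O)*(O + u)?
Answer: 65044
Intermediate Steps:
u = -5
X(O) = 2*O*(-5 + O) (X(O) = (O + O)*(O - 5) = (2*O)*(-5 + O) = 2*O*(-5 + O))
(X(-2)*23)*101 = ((2*(-2)*(-5 - 2))*23)*101 = ((2*(-2)*(-7))*23)*101 = (28*23)*101 = 644*101 = 65044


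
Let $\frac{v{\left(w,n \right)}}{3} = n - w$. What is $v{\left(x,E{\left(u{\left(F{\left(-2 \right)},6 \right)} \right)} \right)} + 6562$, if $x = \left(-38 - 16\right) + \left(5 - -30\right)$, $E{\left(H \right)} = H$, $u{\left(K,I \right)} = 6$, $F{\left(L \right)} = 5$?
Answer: $6637$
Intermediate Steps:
$x = -19$ ($x = -54 + \left(5 + 30\right) = -54 + 35 = -19$)
$v{\left(w,n \right)} = - 3 w + 3 n$ ($v{\left(w,n \right)} = 3 \left(n - w\right) = - 3 w + 3 n$)
$v{\left(x,E{\left(u{\left(F{\left(-2 \right)},6 \right)} \right)} \right)} + 6562 = \left(\left(-3\right) \left(-19\right) + 3 \cdot 6\right) + 6562 = \left(57 + 18\right) + 6562 = 75 + 6562 = 6637$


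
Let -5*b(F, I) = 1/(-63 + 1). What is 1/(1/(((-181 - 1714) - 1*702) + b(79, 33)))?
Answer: -805069/310 ≈ -2597.0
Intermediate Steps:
b(F, I) = 1/310 (b(F, I) = -1/(5*(-63 + 1)) = -⅕/(-62) = -⅕*(-1/62) = 1/310)
1/(1/(((-181 - 1714) - 1*702) + b(79, 33))) = 1/(1/(((-181 - 1714) - 1*702) + 1/310)) = 1/(1/((-1895 - 702) + 1/310)) = 1/(1/(-2597 + 1/310)) = 1/(1/(-805069/310)) = 1/(-310/805069) = -805069/310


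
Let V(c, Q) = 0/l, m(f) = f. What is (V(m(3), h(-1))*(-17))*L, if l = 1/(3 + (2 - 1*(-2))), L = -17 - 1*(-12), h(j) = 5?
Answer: 0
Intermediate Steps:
L = -5 (L = -17 + 12 = -5)
l = ⅐ (l = 1/(3 + (2 + 2)) = 1/(3 + 4) = 1/7 = ⅐ ≈ 0.14286)
V(c, Q) = 0 (V(c, Q) = 0/(⅐) = 0*7 = 0)
(V(m(3), h(-1))*(-17))*L = (0*(-17))*(-5) = 0*(-5) = 0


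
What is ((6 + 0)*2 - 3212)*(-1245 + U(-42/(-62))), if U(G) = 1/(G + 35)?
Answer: 2203102400/553 ≈ 3.9839e+6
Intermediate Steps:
U(G) = 1/(35 + G)
((6 + 0)*2 - 3212)*(-1245 + U(-42/(-62))) = ((6 + 0)*2 - 3212)*(-1245 + 1/(35 - 42/(-62))) = (6*2 - 3212)*(-1245 + 1/(35 - 42*(-1/62))) = (12 - 3212)*(-1245 + 1/(35 + 21/31)) = -3200*(-1245 + 1/(1106/31)) = -3200*(-1245 + 31/1106) = -3200*(-1376939/1106) = 2203102400/553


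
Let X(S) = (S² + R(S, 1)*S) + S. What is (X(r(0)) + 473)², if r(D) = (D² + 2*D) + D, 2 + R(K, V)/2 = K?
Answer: 223729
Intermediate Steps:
R(K, V) = -4 + 2*K
r(D) = D² + 3*D
X(S) = S + S² + S*(-4 + 2*S) (X(S) = (S² + (-4 + 2*S)*S) + S = (S² + S*(-4 + 2*S)) + S = S + S² + S*(-4 + 2*S))
(X(r(0)) + 473)² = (3*(0*(3 + 0))*(-1 + 0*(3 + 0)) + 473)² = (3*(0*3)*(-1 + 0*3) + 473)² = (3*0*(-1 + 0) + 473)² = (3*0*(-1) + 473)² = (0 + 473)² = 473² = 223729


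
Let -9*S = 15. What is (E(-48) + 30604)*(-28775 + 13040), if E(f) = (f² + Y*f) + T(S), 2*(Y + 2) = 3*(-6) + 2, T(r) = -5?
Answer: -525281505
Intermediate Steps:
S = -5/3 (S = -⅑*15 = -5/3 ≈ -1.6667)
Y = -10 (Y = -2 + (3*(-6) + 2)/2 = -2 + (-18 + 2)/2 = -2 + (½)*(-16) = -2 - 8 = -10)
E(f) = -5 + f² - 10*f (E(f) = (f² - 10*f) - 5 = -5 + f² - 10*f)
(E(-48) + 30604)*(-28775 + 13040) = ((-5 + (-48)² - 10*(-48)) + 30604)*(-28775 + 13040) = ((-5 + 2304 + 480) + 30604)*(-15735) = (2779 + 30604)*(-15735) = 33383*(-15735) = -525281505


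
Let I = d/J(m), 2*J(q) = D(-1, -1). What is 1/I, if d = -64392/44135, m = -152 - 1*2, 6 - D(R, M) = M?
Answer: -308945/128784 ≈ -2.3989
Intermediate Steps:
D(R, M) = 6 - M
m = -154 (m = -152 - 2 = -154)
J(q) = 7/2 (J(q) = (6 - 1*(-1))/2 = (6 + 1)/2 = (1/2)*7 = 7/2)
d = -64392/44135 (d = -64392*1/44135 = -64392/44135 ≈ -1.4590)
I = -128784/308945 (I = -64392/(44135*7/2) = -64392/44135*2/7 = -128784/308945 ≈ -0.41685)
1/I = 1/(-128784/308945) = -308945/128784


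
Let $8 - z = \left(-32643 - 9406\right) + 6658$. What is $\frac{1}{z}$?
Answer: $\frac{1}{35399} \approx 2.8249 \cdot 10^{-5}$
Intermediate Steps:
$z = 35399$ ($z = 8 - \left(\left(-32643 - 9406\right) + 6658\right) = 8 - \left(-42049 + 6658\right) = 8 - -35391 = 8 + 35391 = 35399$)
$\frac{1}{z} = \frac{1}{35399}$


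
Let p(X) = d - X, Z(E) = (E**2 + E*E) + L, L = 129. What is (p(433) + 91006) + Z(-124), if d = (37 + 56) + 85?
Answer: 121632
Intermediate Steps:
d = 178 (d = 93 + 85 = 178)
Z(E) = 129 + 2*E**2 (Z(E) = (E**2 + E*E) + 129 = (E**2 + E**2) + 129 = 2*E**2 + 129 = 129 + 2*E**2)
p(X) = 178 - X
(p(433) + 91006) + Z(-124) = ((178 - 1*433) + 91006) + (129 + 2*(-124)**2) = ((178 - 433) + 91006) + (129 + 2*15376) = (-255 + 91006) + (129 + 30752) = 90751 + 30881 = 121632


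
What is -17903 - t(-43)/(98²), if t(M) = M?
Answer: -171940369/9604 ≈ -17903.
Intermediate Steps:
-17903 - t(-43)/(98²) = -17903 - (-43)/(98²) = -17903 - (-43)/9604 = -17903 - 1*(-43/9604) = -17903 + 43/9604 = -171940369/9604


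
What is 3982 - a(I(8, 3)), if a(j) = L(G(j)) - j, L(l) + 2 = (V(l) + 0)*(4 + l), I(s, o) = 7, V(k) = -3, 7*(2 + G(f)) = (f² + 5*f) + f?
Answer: 4036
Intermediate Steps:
G(f) = -2 + f²/7 + 6*f/7 (G(f) = -2 + ((f² + 5*f) + f)/7 = -2 + (f² + 6*f)/7 = -2 + (f²/7 + 6*f/7) = -2 + f²/7 + 6*f/7)
L(l) = -14 - 3*l (L(l) = -2 + (-3 + 0)*(4 + l) = -2 - 3*(4 + l) = -2 + (-12 - 3*l) = -14 - 3*l)
a(j) = -8 - 25*j/7 - 3*j²/7 (a(j) = (-14 - 3*(-2 + j²/7 + 6*j/7)) - j = (-14 + (6 - 18*j/7 - 3*j²/7)) - j = (-8 - 18*j/7 - 3*j²/7) - j = -8 - 25*j/7 - 3*j²/7)
3982 - a(I(8, 3)) = 3982 - (-8 - 25/7*7 - 3/7*7²) = 3982 - (-8 - 25 - 3/7*49) = 3982 - (-8 - 25 - 21) = 3982 - 1*(-54) = 3982 + 54 = 4036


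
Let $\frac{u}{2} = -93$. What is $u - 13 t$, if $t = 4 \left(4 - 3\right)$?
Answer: $-238$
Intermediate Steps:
$u = -186$ ($u = 2 \left(-93\right) = -186$)
$t = 4$ ($t = 4 \cdot 1 = 4$)
$u - 13 t = -186 - 52 = -238$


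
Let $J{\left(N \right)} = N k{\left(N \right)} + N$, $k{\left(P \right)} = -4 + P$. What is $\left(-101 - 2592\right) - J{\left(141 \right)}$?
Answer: $-22151$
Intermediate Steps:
$J{\left(N \right)} = N + N \left(-4 + N\right)$ ($J{\left(N \right)} = N \left(-4 + N\right) + N = N + N \left(-4 + N\right)$)
$\left(-101 - 2592\right) - J{\left(141 \right)} = \left(-101 - 2592\right) - 141 \left(-3 + 141\right) = \left(-101 - 2592\right) - 141 \cdot 138 = -2693 - 19458 = -22151$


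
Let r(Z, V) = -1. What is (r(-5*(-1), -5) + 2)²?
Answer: 1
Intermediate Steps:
(r(-5*(-1), -5) + 2)² = (-1 + 2)² = 1² = 1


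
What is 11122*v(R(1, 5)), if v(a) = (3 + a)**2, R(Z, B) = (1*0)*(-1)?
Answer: 100098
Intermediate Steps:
R(Z, B) = 0 (R(Z, B) = 0*(-1) = 0)
11122*v(R(1, 5)) = 11122*(3 + 0)**2 = 11122*3**2 = 11122*9 = 100098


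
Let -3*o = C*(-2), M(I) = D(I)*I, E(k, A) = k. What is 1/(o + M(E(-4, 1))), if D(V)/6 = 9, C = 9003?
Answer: 1/5786 ≈ 0.00017283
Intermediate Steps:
D(V) = 54 (D(V) = 6*9 = 54)
M(I) = 54*I
o = 6002 (o = -3001*(-2) = -⅓*(-18006) = 6002)
1/(o + M(E(-4, 1))) = 1/(6002 + 54*(-4)) = 1/(6002 - 216) = 1/5786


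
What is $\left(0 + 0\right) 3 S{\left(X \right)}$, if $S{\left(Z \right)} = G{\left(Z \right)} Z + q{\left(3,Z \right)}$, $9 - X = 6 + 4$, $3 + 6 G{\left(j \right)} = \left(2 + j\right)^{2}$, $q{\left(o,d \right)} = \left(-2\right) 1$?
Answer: $0$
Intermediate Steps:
$q{\left(o,d \right)} = -2$
$G{\left(j \right)} = - \frac{1}{2} + \frac{\left(2 + j\right)^{2}}{6}$
$X = -1$ ($X = 9 - \left(6 + 4\right) = 9 - 10 = -1$)
$S{\left(Z \right)} = -2 + Z \left(- \frac{1}{2} + \frac{\left(2 + Z\right)^{2}}{6}\right)$ ($S{\left(Z \right)} = \left(- \frac{1}{2} + \frac{\left(2 + Z\right)^{2}}{6}\right) Z - 2 = Z \left(- \frac{1}{2} + \frac{\left(2 + Z\right)^{2}}{6}\right) - 2 = -2 + Z \left(- \frac{1}{2} + \frac{\left(2 + Z\right)^{2}}{6}\right)$)
$\left(0 + 0\right) 3 S{\left(X \right)} = \left(0 + 0\right) 3 \left(-2 + \frac{1}{6} \left(-1\right) \left(-3 + \left(2 - 1\right)^{2}\right)\right) = 0 \cdot 3 \left(-2 + \frac{1}{6} \left(-1\right) \left(-3 + 1^{2}\right)\right) = 0 \left(-2 + \frac{1}{6} \left(-1\right) \left(-3 + 1\right)\right) = 0 \left(-2 + \frac{1}{6} \left(-1\right) \left(-2\right)\right) = 0 \left(-2 + \frac{1}{3}\right) = 0 \left(- \frac{5}{3}\right) = 0$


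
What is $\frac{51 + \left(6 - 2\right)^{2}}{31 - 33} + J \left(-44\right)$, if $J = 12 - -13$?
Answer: $- \frac{2267}{2} \approx -1133.5$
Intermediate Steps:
$J = 25$ ($J = 12 + 13 = 25$)
$\frac{51 + \left(6 - 2\right)^{2}}{31 - 33} + J \left(-44\right) = \frac{51 + \left(6 - 2\right)^{2}}{31 - 33} + 25 \left(-44\right) = \frac{51 + 4^{2}}{-2} - 1100 = \left(51 + 16\right) \left(- \frac{1}{2}\right) - 1100 = 67 \left(- \frac{1}{2}\right) - 1100 = - \frac{67}{2} - 1100 = - \frac{2267}{2}$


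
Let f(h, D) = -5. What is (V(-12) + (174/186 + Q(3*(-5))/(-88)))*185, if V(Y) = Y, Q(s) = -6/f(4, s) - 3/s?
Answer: -5592069/2728 ≈ -2049.9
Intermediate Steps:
Q(s) = 6/5 - 3/s (Q(s) = -6/(-5) - 3/s = -6*(-1/5) - 3/s = 6/5 - 3/s)
(V(-12) + (174/186 + Q(3*(-5))/(-88)))*185 = (-12 + (174/186 + (6/5 - 3/(3*(-5)))/(-88)))*185 = (-12 + (174*(1/186) + (6/5 - 3/(-15))*(-1/88)))*185 = (-12 + (29/31 + (6/5 - 3*(-1/15))*(-1/88)))*185 = (-12 + (29/31 + (6/5 + 1/5)*(-1/88)))*185 = (-12 + (29/31 + (7/5)*(-1/88)))*185 = (-12 + (29/31 - 7/440))*185 = (-12 + 12543/13640)*185 = -151137/13640*185 = -5592069/2728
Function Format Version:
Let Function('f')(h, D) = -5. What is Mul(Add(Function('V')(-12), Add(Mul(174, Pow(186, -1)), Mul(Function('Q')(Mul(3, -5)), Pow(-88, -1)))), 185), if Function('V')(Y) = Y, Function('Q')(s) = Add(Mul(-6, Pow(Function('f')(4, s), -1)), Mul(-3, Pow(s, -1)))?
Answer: Rational(-5592069, 2728) ≈ -2049.9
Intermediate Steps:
Function('Q')(s) = Add(Rational(6, 5), Mul(-3, Pow(s, -1))) (Function('Q')(s) = Add(Mul(-6, Pow(-5, -1)), Mul(-3, Pow(s, -1))) = Add(Mul(-6, Rational(-1, 5)), Mul(-3, Pow(s, -1))) = Add(Rational(6, 5), Mul(-3, Pow(s, -1))))
Mul(Add(Function('V')(-12), Add(Mul(174, Pow(186, -1)), Mul(Function('Q')(Mul(3, -5)), Pow(-88, -1)))), 185) = Mul(Add(-12, Add(Mul(174, Pow(186, -1)), Mul(Add(Rational(6, 5), Mul(-3, Pow(Mul(3, -5), -1))), Pow(-88, -1)))), 185) = Mul(Add(-12, Add(Mul(174, Rational(1, 186)), Mul(Add(Rational(6, 5), Mul(-3, Pow(-15, -1))), Rational(-1, 88)))), 185) = Mul(Add(-12, Add(Rational(29, 31), Mul(Add(Rational(6, 5), Mul(-3, Rational(-1, 15))), Rational(-1, 88)))), 185) = Mul(Add(-12, Add(Rational(29, 31), Mul(Add(Rational(6, 5), Rational(1, 5)), Rational(-1, 88)))), 185) = Mul(Add(-12, Add(Rational(29, 31), Mul(Rational(7, 5), Rational(-1, 88)))), 185) = Mul(Add(-12, Add(Rational(29, 31), Rational(-7, 440))), 185) = Mul(Add(-12, Rational(12543, 13640)), 185) = Mul(Rational(-151137, 13640), 185) = Rational(-5592069, 2728)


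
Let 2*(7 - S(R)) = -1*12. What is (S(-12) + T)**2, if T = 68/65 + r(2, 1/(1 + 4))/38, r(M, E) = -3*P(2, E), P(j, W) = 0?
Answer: 833569/4225 ≈ 197.29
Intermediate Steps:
r(M, E) = 0 (r(M, E) = -3*0 = 0)
S(R) = 13 (S(R) = 7 - (-1)*12/2 = 7 - 1/2*(-12) = 7 + 6 = 13)
T = 68/65 (T = 68/65 + 0/38 = 68*(1/65) + 0*(1/38) = 68/65 + 0 = 68/65 ≈ 1.0462)
(S(-12) + T)**2 = (13 + 68/65)**2 = (913/65)**2 = 833569/4225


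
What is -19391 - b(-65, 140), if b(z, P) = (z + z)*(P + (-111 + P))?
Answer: 2579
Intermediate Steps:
b(z, P) = 2*z*(-111 + 2*P) (b(z, P) = (2*z)*(-111 + 2*P) = 2*z*(-111 + 2*P))
-19391 - b(-65, 140) = -19391 - 2*(-65)*(-111 + 2*140) = -19391 - 2*(-65)*(-111 + 280) = -19391 - 2*(-65)*169 = -19391 - 1*(-21970) = -19391 + 21970 = 2579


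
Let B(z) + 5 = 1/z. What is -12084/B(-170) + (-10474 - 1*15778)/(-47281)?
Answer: 97150753132/40236131 ≈ 2414.5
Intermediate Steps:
B(z) = -5 + 1/z
-12084/B(-170) + (-10474 - 1*15778)/(-47281) = -12084/(-5 + 1/(-170)) + (-10474 - 1*15778)/(-47281) = -12084/(-5 - 1/170) + (-10474 - 15778)*(-1/47281) = -12084/(-851/170) - 26252*(-1/47281) = -12084*(-170/851) + 26252/47281 = 2054280/851 + 26252/47281 = 97150753132/40236131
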